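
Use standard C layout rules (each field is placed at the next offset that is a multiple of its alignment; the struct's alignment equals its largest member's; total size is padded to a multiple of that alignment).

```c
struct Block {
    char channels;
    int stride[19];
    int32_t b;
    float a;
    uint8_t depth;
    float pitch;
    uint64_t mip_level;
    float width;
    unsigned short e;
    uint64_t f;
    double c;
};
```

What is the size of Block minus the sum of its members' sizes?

channels at 0 (size 1, align 1) → ends 1
pad 3 to align 4 for stride
stride at 4 (size 76, align 4) → ends 80
b at 80 (size 4, align 4) → ends 84
a at 84 (size 4, align 4) → ends 88
depth at 88 (size 1, align 1) → ends 89
pad 3 to align 4 for pitch
pitch at 92 (size 4, align 4) → ends 96
mip_level at 96 (size 8, align 8) → ends 104
width at 104 (size 4, align 4) → ends 108
e at 108 (size 2, align 2) → ends 110
pad 2 to align 8 for f
f at 112 (size 8, align 8) → ends 120
c at 120 (size 8, align 8) → ends 128
total 128 bytes, alignment 8
data bytes 120, size 128 → padding 8

8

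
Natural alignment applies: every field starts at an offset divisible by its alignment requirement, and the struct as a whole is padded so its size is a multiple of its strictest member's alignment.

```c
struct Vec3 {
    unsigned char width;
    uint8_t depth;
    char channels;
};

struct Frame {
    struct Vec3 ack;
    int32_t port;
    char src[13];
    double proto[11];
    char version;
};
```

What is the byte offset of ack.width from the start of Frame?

Vec3: 0..1  width  (1B, 1-aligned); 1..2  depth  (1B, 1-aligned); 2..3  channels  (1B, 1-aligned); sizeof = 3, alignof = 1
0..3  ack  (3B, 1-aligned)
within Vec3: width at 0
0 + 0 = 0

0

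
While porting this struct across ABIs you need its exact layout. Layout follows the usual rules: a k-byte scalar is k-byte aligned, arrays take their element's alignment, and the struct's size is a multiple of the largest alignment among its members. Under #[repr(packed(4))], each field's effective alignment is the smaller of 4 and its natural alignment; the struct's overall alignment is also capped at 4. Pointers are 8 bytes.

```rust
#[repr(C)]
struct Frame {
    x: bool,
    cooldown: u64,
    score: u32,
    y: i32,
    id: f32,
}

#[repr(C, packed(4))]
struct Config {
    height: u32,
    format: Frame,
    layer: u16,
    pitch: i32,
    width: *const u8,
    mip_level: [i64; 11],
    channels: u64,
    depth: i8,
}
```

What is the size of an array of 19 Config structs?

2888

Frame: @0: x [1B, align 1] → 1; +7 pad (align 8); @8: cooldown [8B, align 8] → 16; @16: score [4B, align 4] → 20; @20: y [4B, align 4] → 24; @24: id [4B, align 4] → 28; +4 tail pad (align 8); size 32, align 8
@0: height [4B, align 4] → 4
@4: format [32B, align 4] → 36
@36: layer [2B, align 2] → 38
+2 pad (align 4)
@40: pitch [4B, align 4] → 44
@44: width [8B, align 4] → 52
@52: mip_level [88B, align 4] → 140
@140: channels [8B, align 4] → 148
@148: depth [1B, align 1] → 149
+3 tail pad (align 4)
size 152, align 4
array of 19: 19 × 152 = 2888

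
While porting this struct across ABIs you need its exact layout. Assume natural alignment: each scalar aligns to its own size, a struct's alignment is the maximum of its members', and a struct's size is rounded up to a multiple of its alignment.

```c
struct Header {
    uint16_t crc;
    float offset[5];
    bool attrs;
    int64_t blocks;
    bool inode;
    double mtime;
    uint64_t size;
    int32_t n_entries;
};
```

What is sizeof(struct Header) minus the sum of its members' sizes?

@0: crc [2B, align 2] → 2
+2 pad (align 4)
@4: offset [20B, align 4] → 24
@24: attrs [1B, align 1] → 25
+7 pad (align 8)
@32: blocks [8B, align 8] → 40
@40: inode [1B, align 1] → 41
+7 pad (align 8)
@48: mtime [8B, align 8] → 56
@56: size [8B, align 8] → 64
@64: n_entries [4B, align 4] → 68
+4 tail pad (align 8)
size 72, align 8
data bytes 52, size 72 → padding 20

20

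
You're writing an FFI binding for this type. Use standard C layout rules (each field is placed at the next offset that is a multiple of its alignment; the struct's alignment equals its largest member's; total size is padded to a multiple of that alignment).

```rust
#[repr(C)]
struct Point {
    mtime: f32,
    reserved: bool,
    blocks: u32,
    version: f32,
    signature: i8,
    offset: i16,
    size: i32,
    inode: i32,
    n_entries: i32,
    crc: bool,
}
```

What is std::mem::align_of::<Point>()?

4

member alignments: mtime=4, reserved=1, blocks=4, version=4, signature=1, offset=2, size=4, inode=4, n_entries=4, crc=1
max = 4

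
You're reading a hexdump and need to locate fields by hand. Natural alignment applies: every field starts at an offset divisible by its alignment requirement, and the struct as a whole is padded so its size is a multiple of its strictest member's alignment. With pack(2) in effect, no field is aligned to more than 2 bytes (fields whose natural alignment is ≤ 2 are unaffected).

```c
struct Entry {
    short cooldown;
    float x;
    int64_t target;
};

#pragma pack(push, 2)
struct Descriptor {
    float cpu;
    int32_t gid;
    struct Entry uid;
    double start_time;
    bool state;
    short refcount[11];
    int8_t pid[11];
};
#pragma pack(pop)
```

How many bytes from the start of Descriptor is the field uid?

8

Entry: @0: cooldown [2B, align 2] → 2; +2 pad (align 4); @4: x [4B, align 4] → 8; @8: target [8B, align 8] → 16; size 16, align 8
@0: cpu [4B, align 2] → 4
@4: gid [4B, align 2] → 8
@8: uid [16B, align 2] → 24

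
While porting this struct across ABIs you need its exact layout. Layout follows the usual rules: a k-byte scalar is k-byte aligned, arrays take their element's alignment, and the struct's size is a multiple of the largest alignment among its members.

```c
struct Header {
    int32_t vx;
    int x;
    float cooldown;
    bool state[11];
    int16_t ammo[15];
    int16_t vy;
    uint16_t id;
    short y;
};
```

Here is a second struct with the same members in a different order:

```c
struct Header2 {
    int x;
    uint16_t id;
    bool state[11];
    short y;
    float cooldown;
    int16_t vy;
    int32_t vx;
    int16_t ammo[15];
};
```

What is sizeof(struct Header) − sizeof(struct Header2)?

-4

0..4  vx  (4B, 4-aligned)
4..8  x  (4B, 4-aligned)
8..12  cooldown  (4B, 4-aligned)
12..23  state  (11B, 1-aligned)
23..24  -- padding (1B)
24..54  ammo  (30B, 2-aligned)
54..56  vy  (2B, 2-aligned)
56..58  id  (2B, 2-aligned)
58..60  y  (2B, 2-aligned)
sizeof = 60, alignof = 4
— Header2 —
0..4  x  (4B, 4-aligned)
4..6  id  (2B, 2-aligned)
6..17  state  (11B, 1-aligned)
17..18  -- padding (1B)
18..20  y  (2B, 2-aligned)
20..24  cooldown  (4B, 4-aligned)
24..26  vy  (2B, 2-aligned)
26..28  -- padding (2B)
28..32  vx  (4B, 4-aligned)
32..62  ammo  (30B, 2-aligned)
62..64  -- tail padding (2B)
sizeof = 64, alignof = 4
60 − 64 = -4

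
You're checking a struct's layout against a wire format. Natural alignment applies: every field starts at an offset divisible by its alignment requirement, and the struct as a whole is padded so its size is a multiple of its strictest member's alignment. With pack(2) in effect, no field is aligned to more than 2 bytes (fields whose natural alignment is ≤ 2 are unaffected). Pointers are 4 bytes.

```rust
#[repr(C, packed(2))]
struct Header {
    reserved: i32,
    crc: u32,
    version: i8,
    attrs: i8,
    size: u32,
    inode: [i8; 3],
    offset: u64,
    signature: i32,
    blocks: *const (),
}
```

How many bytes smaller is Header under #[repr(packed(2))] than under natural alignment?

natural layout:
  @0: reserved [4B, align 4] → 4
  @4: crc [4B, align 4] → 8
  @8: version [1B, align 1] → 9
  @9: attrs [1B, align 1] → 10
  +2 pad (align 4)
  @12: size [4B, align 4] → 16
  @16: inode [3B, align 1] → 19
  +5 pad (align 8)
  @24: offset [8B, align 8] → 32
  @32: signature [4B, align 4] → 36
  @36: blocks [4B, align 4] → 40
  size 40, align 8
packed(2) layout:
  @0: reserved [4B, align 2] → 4
  @4: crc [4B, align 2] → 8
  @8: version [1B, align 1] → 9
  @9: attrs [1B, align 1] → 10
  @10: size [4B, align 2] → 14
  @14: inode [3B, align 1] → 17
  +1 pad (align 2)
  @18: offset [8B, align 2] → 26
  @26: signature [4B, align 2] → 30
  @30: blocks [4B, align 2] → 34
  size 34, align 2
40 − 34 = 6

6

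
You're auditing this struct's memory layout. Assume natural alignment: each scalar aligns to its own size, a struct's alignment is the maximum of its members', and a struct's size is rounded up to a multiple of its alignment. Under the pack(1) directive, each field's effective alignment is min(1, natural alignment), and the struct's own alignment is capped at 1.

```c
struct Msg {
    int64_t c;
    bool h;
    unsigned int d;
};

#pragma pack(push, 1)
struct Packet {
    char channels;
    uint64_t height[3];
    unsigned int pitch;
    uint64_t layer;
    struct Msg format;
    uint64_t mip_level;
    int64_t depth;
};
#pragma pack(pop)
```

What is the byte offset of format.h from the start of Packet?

45

Msg: c at 0 (size 8, align 8) → ends 8; h at 8 (size 1, align 1) → ends 9; pad 3 to align 4 for d; d at 12 (size 4, align 4) → ends 16; total 16 bytes, alignment 8
channels at 0 (size 1, align 1) → ends 1
height at 1 (size 24, align 1) → ends 25
pitch at 25 (size 4, align 1) → ends 29
layer at 29 (size 8, align 1) → ends 37
format at 37 (size 16, align 1) → ends 53
within Msg: h at 8
37 + 8 = 45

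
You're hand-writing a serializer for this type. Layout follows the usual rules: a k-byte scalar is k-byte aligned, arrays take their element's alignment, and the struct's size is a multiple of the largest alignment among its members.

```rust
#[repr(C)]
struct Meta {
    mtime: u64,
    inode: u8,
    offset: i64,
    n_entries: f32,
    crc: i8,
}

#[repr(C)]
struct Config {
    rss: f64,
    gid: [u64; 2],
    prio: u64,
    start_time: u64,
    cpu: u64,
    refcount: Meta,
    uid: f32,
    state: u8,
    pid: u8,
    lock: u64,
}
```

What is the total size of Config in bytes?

96 bytes

Meta: 0..8  mtime  (8B, 8-aligned); 8..9  inode  (1B, 1-aligned); 9..16  -- padding (7B); 16..24  offset  (8B, 8-aligned); 24..28  n_entries  (4B, 4-aligned); 28..29  crc  (1B, 1-aligned); 29..32  -- tail padding (3B); sizeof = 32, alignof = 8
0..8  rss  (8B, 8-aligned)
8..24  gid  (16B, 8-aligned)
24..32  prio  (8B, 8-aligned)
32..40  start_time  (8B, 8-aligned)
40..48  cpu  (8B, 8-aligned)
48..80  refcount  (32B, 8-aligned)
80..84  uid  (4B, 4-aligned)
84..85  state  (1B, 1-aligned)
85..86  pid  (1B, 1-aligned)
86..88  -- padding (2B)
88..96  lock  (8B, 8-aligned)
sizeof = 96, alignof = 8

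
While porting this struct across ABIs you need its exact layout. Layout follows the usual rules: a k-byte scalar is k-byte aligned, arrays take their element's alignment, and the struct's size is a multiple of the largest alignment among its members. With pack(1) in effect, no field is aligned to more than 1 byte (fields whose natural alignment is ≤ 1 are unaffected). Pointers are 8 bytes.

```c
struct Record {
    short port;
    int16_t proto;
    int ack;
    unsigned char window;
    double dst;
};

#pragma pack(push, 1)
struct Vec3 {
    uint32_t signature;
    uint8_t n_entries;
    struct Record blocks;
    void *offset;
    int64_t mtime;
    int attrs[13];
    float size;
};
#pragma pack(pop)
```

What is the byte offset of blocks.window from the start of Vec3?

Record: 0..2  port  (2B, 2-aligned); 2..4  proto  (2B, 2-aligned); 4..8  ack  (4B, 4-aligned); 8..9  window  (1B, 1-aligned); 9..16  -- padding (7B); 16..24  dst  (8B, 8-aligned); sizeof = 24, alignof = 8
0..4  signature  (4B, 1-aligned)
4..5  n_entries  (1B, 1-aligned)
5..29  blocks  (24B, 1-aligned)
within Record: window at 8
5 + 8 = 13

13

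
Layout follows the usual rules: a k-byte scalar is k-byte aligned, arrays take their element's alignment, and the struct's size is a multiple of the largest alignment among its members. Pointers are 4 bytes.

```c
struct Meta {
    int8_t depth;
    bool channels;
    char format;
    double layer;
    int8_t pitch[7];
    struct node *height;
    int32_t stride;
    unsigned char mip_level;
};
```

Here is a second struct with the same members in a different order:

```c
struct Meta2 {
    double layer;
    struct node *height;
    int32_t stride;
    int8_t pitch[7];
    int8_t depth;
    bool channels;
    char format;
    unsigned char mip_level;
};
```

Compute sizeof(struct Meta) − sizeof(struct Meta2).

0..1  depth  (1B, 1-aligned)
1..2  channels  (1B, 1-aligned)
2..3  format  (1B, 1-aligned)
3..8  -- padding (5B)
8..16  layer  (8B, 8-aligned)
16..23  pitch  (7B, 1-aligned)
23..24  -- padding (1B)
24..28  height  (4B, 4-aligned)
28..32  stride  (4B, 4-aligned)
32..33  mip_level  (1B, 1-aligned)
33..40  -- tail padding (7B)
sizeof = 40, alignof = 8
— Meta2 —
0..8  layer  (8B, 8-aligned)
8..12  height  (4B, 4-aligned)
12..16  stride  (4B, 4-aligned)
16..23  pitch  (7B, 1-aligned)
23..24  depth  (1B, 1-aligned)
24..25  channels  (1B, 1-aligned)
25..26  format  (1B, 1-aligned)
26..27  mip_level  (1B, 1-aligned)
27..32  -- tail padding (5B)
sizeof = 32, alignof = 8
40 − 32 = 8

8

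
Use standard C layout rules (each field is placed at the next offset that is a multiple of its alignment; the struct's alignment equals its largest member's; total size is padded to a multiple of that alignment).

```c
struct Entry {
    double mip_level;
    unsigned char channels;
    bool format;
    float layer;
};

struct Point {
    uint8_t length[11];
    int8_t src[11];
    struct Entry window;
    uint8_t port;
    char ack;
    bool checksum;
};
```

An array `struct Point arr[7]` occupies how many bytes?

336

Entry: 0..8  mip_level  (8B, 8-aligned); 8..9  channels  (1B, 1-aligned); 9..10  format  (1B, 1-aligned); 10..12  -- padding (2B); 12..16  layer  (4B, 4-aligned); sizeof = 16, alignof = 8
0..11  length  (11B, 1-aligned)
11..22  src  (11B, 1-aligned)
22..24  -- padding (2B)
24..40  window  (16B, 8-aligned)
40..41  port  (1B, 1-aligned)
41..42  ack  (1B, 1-aligned)
42..43  checksum  (1B, 1-aligned)
43..48  -- tail padding (5B)
sizeof = 48, alignof = 8
array of 7: 7 × 48 = 336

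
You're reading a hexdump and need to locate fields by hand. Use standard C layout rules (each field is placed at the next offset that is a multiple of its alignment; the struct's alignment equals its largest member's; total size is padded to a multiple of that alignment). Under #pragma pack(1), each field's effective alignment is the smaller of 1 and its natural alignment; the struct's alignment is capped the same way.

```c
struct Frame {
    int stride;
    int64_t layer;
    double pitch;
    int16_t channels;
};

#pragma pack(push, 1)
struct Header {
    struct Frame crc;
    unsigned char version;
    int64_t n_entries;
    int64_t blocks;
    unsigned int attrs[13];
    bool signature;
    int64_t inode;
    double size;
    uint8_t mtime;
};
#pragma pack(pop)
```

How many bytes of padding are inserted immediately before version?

0

Frame: @0: stride [4B, align 4] → 4; +4 pad (align 8); @8: layer [8B, align 8] → 16; @16: pitch [8B, align 8] → 24; @24: channels [2B, align 2] → 26; +6 tail pad (align 8); size 32, align 8
@0: crc [32B, align 1] → 32
@32: version [1B, align 1] → 33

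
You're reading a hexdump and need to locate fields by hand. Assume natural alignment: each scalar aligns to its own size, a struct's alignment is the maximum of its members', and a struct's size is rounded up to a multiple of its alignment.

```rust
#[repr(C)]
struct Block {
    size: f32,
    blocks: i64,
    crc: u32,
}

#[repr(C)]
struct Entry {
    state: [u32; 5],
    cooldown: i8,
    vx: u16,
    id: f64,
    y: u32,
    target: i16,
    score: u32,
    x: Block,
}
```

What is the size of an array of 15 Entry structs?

1080

Block: 0..4  size  (4B, 4-aligned); 4..8  -- padding (4B); 8..16  blocks  (8B, 8-aligned); 16..20  crc  (4B, 4-aligned); 20..24  -- tail padding (4B); sizeof = 24, alignof = 8
0..20  state  (20B, 4-aligned)
20..21  cooldown  (1B, 1-aligned)
21..22  -- padding (1B)
22..24  vx  (2B, 2-aligned)
24..32  id  (8B, 8-aligned)
32..36  y  (4B, 4-aligned)
36..38  target  (2B, 2-aligned)
38..40  -- padding (2B)
40..44  score  (4B, 4-aligned)
44..48  -- padding (4B)
48..72  x  (24B, 8-aligned)
sizeof = 72, alignof = 8
array of 15: 15 × 72 = 1080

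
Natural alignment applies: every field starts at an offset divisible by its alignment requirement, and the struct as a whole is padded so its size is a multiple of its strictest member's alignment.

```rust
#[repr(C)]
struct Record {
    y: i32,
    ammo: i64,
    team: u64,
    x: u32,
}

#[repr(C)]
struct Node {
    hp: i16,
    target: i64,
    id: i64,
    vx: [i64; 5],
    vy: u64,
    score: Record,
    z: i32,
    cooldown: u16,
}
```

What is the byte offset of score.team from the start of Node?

Record: y at 0 (size 4, align 4) → ends 4; pad 4 to align 8 for ammo; ammo at 8 (size 8, align 8) → ends 16; team at 16 (size 8, align 8) → ends 24; x at 24 (size 4, align 4) → ends 28; tail pad 4 to reach multiple of 8; total 32 bytes, alignment 8
hp at 0 (size 2, align 2) → ends 2
pad 6 to align 8 for target
target at 8 (size 8, align 8) → ends 16
id at 16 (size 8, align 8) → ends 24
vx at 24 (size 40, align 8) → ends 64
vy at 64 (size 8, align 8) → ends 72
score at 72 (size 32, align 8) → ends 104
within Record: team at 16
72 + 16 = 88

88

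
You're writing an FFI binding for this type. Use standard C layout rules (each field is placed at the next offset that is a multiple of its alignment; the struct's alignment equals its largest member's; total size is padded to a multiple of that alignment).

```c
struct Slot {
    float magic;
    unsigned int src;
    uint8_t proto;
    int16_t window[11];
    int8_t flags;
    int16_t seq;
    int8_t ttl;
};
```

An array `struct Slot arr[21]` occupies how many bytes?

@0: magic [4B, align 4] → 4
@4: src [4B, align 4] → 8
@8: proto [1B, align 1] → 9
+1 pad (align 2)
@10: window [22B, align 2] → 32
@32: flags [1B, align 1] → 33
+1 pad (align 2)
@34: seq [2B, align 2] → 36
@36: ttl [1B, align 1] → 37
+3 tail pad (align 4)
size 40, align 4
array of 21: 21 × 40 = 840

840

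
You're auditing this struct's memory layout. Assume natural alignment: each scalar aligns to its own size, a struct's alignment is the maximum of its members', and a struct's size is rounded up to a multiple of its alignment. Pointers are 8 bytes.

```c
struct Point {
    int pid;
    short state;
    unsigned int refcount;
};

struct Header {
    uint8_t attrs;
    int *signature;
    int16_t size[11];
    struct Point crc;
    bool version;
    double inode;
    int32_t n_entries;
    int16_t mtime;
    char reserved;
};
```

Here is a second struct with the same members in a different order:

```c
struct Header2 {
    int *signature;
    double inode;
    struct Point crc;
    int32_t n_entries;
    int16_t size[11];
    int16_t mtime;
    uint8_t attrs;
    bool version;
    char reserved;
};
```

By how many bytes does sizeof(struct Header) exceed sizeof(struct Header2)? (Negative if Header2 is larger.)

Point: 0..4  pid  (4B, 4-aligned); 4..6  state  (2B, 2-aligned); 6..8  -- padding (2B); 8..12  refcount  (4B, 4-aligned); sizeof = 12, alignof = 4
0..1  attrs  (1B, 1-aligned)
1..8  -- padding (7B)
8..16  signature  (8B, 8-aligned)
16..38  size  (22B, 2-aligned)
38..40  -- padding (2B)
40..52  crc  (12B, 4-aligned)
52..53  version  (1B, 1-aligned)
53..56  -- padding (3B)
56..64  inode  (8B, 8-aligned)
64..68  n_entries  (4B, 4-aligned)
68..70  mtime  (2B, 2-aligned)
70..71  reserved  (1B, 1-aligned)
71..72  -- tail padding (1B)
sizeof = 72, alignof = 8
— Header2 —
0..8  signature  (8B, 8-aligned)
8..16  inode  (8B, 8-aligned)
16..28  crc  (12B, 4-aligned)
28..32  n_entries  (4B, 4-aligned)
32..54  size  (22B, 2-aligned)
54..56  mtime  (2B, 2-aligned)
56..57  attrs  (1B, 1-aligned)
57..58  version  (1B, 1-aligned)
58..59  reserved  (1B, 1-aligned)
59..64  -- tail padding (5B)
sizeof = 64, alignof = 8
72 − 64 = 8

8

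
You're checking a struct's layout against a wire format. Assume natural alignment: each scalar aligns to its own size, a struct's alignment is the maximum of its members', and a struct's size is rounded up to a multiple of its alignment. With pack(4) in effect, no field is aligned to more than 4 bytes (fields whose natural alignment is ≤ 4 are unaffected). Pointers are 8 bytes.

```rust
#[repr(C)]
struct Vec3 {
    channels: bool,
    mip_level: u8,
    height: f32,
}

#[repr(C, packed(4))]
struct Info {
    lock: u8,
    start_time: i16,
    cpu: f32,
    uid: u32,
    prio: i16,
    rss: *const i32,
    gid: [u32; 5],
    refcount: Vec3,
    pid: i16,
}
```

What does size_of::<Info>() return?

56 bytes

Vec3: channels at 0 (size 1, align 1) → ends 1; mip_level at 1 (size 1, align 1) → ends 2; pad 2 to align 4 for height; height at 4 (size 4, align 4) → ends 8; total 8 bytes, alignment 4
lock at 0 (size 1, align 1) → ends 1
pad 1 to align 2 for start_time
start_time at 2 (size 2, align 2) → ends 4
cpu at 4 (size 4, align 4) → ends 8
uid at 8 (size 4, align 4) → ends 12
prio at 12 (size 2, align 2) → ends 14
pad 2 to align 4 for rss
rss at 16 (size 8, align 4) → ends 24
gid at 24 (size 20, align 4) → ends 44
refcount at 44 (size 8, align 4) → ends 52
pid at 52 (size 2, align 2) → ends 54
tail pad 2 to reach multiple of 4
total 56 bytes, alignment 4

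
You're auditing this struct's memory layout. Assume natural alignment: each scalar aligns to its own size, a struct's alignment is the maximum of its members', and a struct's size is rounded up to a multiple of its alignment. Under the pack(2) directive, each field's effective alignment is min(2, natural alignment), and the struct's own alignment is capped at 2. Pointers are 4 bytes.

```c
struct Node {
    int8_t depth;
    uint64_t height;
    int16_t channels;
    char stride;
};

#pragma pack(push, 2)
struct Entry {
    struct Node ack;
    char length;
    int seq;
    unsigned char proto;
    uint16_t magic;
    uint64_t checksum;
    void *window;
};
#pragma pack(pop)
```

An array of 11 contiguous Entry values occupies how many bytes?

506

Node: 0..1  depth  (1B, 1-aligned); 1..8  -- padding (7B); 8..16  height  (8B, 8-aligned); 16..18  channels  (2B, 2-aligned); 18..19  stride  (1B, 1-aligned); 19..24  -- tail padding (5B); sizeof = 24, alignof = 8
0..24  ack  (24B, 2-aligned)
24..25  length  (1B, 1-aligned)
25..26  -- padding (1B)
26..30  seq  (4B, 2-aligned)
30..31  proto  (1B, 1-aligned)
31..32  -- padding (1B)
32..34  magic  (2B, 2-aligned)
34..42  checksum  (8B, 2-aligned)
42..46  window  (4B, 2-aligned)
sizeof = 46, alignof = 2
array of 11: 11 × 46 = 506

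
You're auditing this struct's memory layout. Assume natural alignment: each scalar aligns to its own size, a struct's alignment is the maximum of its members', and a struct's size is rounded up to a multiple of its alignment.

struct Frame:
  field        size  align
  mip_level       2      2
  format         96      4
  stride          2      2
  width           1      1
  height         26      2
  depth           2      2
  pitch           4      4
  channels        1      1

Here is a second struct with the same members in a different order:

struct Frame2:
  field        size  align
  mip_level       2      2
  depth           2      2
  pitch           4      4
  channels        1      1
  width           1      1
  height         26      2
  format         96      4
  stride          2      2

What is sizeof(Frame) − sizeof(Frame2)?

@0: mip_level [2B, align 2] → 2
+2 pad (align 4)
@4: format [96B, align 4] → 100
@100: stride [2B, align 2] → 102
@102: width [1B, align 1] → 103
+1 pad (align 2)
@104: height [26B, align 2] → 130
@130: depth [2B, align 2] → 132
@132: pitch [4B, align 4] → 136
@136: channels [1B, align 1] → 137
+3 tail pad (align 4)
size 140, align 4
— Frame2 —
@0: mip_level [2B, align 2] → 2
@2: depth [2B, align 2] → 4
@4: pitch [4B, align 4] → 8
@8: channels [1B, align 1] → 9
@9: width [1B, align 1] → 10
@10: height [26B, align 2] → 36
@36: format [96B, align 4] → 132
@132: stride [2B, align 2] → 134
+2 tail pad (align 4)
size 136, align 4
140 − 136 = 4

4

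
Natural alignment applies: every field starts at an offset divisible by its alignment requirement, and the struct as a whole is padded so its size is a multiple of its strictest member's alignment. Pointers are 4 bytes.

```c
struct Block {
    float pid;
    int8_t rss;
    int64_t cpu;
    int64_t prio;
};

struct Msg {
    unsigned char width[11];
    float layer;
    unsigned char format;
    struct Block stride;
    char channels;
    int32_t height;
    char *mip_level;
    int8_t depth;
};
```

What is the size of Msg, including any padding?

Block: pid at 0 (size 4, align 4) → ends 4; rss at 4 (size 1, align 1) → ends 5; pad 3 to align 8 for cpu; cpu at 8 (size 8, align 8) → ends 16; prio at 16 (size 8, align 8) → ends 24; total 24 bytes, alignment 8
width at 0 (size 11, align 1) → ends 11
pad 1 to align 4 for layer
layer at 12 (size 4, align 4) → ends 16
format at 16 (size 1, align 1) → ends 17
pad 7 to align 8 for stride
stride at 24 (size 24, align 8) → ends 48
channels at 48 (size 1, align 1) → ends 49
pad 3 to align 4 for height
height at 52 (size 4, align 4) → ends 56
mip_level at 56 (size 4, align 4) → ends 60
depth at 60 (size 1, align 1) → ends 61
tail pad 3 to reach multiple of 8
total 64 bytes, alignment 8

64 bytes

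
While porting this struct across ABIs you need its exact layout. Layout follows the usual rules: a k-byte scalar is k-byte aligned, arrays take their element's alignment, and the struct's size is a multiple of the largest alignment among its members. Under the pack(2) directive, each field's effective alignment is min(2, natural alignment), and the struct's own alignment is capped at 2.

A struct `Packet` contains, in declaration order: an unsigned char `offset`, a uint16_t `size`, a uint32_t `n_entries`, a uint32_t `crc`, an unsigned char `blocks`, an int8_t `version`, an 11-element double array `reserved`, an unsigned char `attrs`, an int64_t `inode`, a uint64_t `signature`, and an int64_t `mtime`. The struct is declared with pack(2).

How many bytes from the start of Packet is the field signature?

112

offset at 0 (size 1, align 1) → ends 1
pad 1 to align 2 for size
size at 2 (size 2, align 2) → ends 4
n_entries at 4 (size 4, align 2) → ends 8
crc at 8 (size 4, align 2) → ends 12
blocks at 12 (size 1, align 1) → ends 13
version at 13 (size 1, align 1) → ends 14
reserved at 14 (size 88, align 2) → ends 102
attrs at 102 (size 1, align 1) → ends 103
pad 1 to align 2 for inode
inode at 104 (size 8, align 2) → ends 112
signature at 112 (size 8, align 2) → ends 120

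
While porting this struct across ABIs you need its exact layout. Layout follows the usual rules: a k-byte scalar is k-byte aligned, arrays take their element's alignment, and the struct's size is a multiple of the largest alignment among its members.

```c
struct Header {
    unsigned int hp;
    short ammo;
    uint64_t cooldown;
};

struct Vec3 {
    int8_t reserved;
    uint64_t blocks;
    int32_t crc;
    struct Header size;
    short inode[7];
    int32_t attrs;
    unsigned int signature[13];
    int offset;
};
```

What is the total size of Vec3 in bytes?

Header: hp at 0 (size 4, align 4) → ends 4; ammo at 4 (size 2, align 2) → ends 6; pad 2 to align 8 for cooldown; cooldown at 8 (size 8, align 8) → ends 16; total 16 bytes, alignment 8
reserved at 0 (size 1, align 1) → ends 1
pad 7 to align 8 for blocks
blocks at 8 (size 8, align 8) → ends 16
crc at 16 (size 4, align 4) → ends 20
pad 4 to align 8 for size
size at 24 (size 16, align 8) → ends 40
inode at 40 (size 14, align 2) → ends 54
pad 2 to align 4 for attrs
attrs at 56 (size 4, align 4) → ends 60
signature at 60 (size 52, align 4) → ends 112
offset at 112 (size 4, align 4) → ends 116
tail pad 4 to reach multiple of 8
total 120 bytes, alignment 8

120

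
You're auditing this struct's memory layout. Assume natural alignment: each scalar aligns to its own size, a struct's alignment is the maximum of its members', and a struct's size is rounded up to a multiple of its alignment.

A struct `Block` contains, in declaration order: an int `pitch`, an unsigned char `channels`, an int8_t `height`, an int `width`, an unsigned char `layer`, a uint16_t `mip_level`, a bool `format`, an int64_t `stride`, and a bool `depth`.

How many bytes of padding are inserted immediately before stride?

7

@0: pitch [4B, align 4] → 4
@4: channels [1B, align 1] → 5
@5: height [1B, align 1] → 6
+2 pad (align 4)
@8: width [4B, align 4] → 12
@12: layer [1B, align 1] → 13
+1 pad (align 2)
@14: mip_level [2B, align 2] → 16
@16: format [1B, align 1] → 17
+7 pad (align 8)
@24: stride [8B, align 8] → 32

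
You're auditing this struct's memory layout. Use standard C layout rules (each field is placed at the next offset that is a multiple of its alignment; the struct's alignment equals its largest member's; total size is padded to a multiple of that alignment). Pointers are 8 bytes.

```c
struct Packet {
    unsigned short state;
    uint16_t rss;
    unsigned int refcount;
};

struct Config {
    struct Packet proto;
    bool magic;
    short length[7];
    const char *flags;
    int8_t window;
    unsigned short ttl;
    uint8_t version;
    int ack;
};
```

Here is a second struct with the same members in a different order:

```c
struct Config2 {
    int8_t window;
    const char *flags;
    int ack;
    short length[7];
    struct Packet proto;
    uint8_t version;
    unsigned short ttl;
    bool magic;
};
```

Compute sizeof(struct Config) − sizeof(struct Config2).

Packet: state at 0 (size 2, align 2) → ends 2; rss at 2 (size 2, align 2) → ends 4; refcount at 4 (size 4, align 4) → ends 8; total 8 bytes, alignment 4
proto at 0 (size 8, align 4) → ends 8
magic at 8 (size 1, align 1) → ends 9
pad 1 to align 2 for length
length at 10 (size 14, align 2) → ends 24
flags at 24 (size 8, align 8) → ends 32
window at 32 (size 1, align 1) → ends 33
pad 1 to align 2 for ttl
ttl at 34 (size 2, align 2) → ends 36
version at 36 (size 1, align 1) → ends 37
pad 3 to align 4 for ack
ack at 40 (size 4, align 4) → ends 44
tail pad 4 to reach multiple of 8
total 48 bytes, alignment 8
— Config2 —
window at 0 (size 1, align 1) → ends 1
pad 7 to align 8 for flags
flags at 8 (size 8, align 8) → ends 16
ack at 16 (size 4, align 4) → ends 20
length at 20 (size 14, align 2) → ends 34
pad 2 to align 4 for proto
proto at 36 (size 8, align 4) → ends 44
version at 44 (size 1, align 1) → ends 45
pad 1 to align 2 for ttl
ttl at 46 (size 2, align 2) → ends 48
magic at 48 (size 1, align 1) → ends 49
tail pad 7 to reach multiple of 8
total 56 bytes, alignment 8
48 − 56 = -8

-8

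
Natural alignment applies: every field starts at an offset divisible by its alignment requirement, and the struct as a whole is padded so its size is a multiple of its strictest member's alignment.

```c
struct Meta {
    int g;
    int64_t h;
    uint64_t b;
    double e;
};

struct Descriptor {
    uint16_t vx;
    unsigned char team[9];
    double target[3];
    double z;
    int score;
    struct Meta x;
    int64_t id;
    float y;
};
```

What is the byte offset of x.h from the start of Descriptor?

Meta: @0: g [4B, align 4] → 4; +4 pad (align 8); @8: h [8B, align 8] → 16; @16: b [8B, align 8] → 24; @24: e [8B, align 8] → 32; size 32, align 8
@0: vx [2B, align 2] → 2
@2: team [9B, align 1] → 11
+5 pad (align 8)
@16: target [24B, align 8] → 40
@40: z [8B, align 8] → 48
@48: score [4B, align 4] → 52
+4 pad (align 8)
@56: x [32B, align 8] → 88
within Meta: h at 8
56 + 8 = 64

64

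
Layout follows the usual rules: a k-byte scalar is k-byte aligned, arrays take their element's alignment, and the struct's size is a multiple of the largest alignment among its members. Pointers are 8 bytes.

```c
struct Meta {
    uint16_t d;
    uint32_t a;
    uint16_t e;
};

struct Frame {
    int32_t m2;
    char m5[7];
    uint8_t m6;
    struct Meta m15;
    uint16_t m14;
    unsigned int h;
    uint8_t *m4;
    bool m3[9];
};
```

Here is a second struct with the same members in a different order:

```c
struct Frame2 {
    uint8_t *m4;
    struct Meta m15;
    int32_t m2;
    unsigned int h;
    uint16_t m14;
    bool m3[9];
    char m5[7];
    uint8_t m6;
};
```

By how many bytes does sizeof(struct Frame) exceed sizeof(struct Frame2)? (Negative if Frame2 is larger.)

8

Meta: @0: d [2B, align 2] → 2; +2 pad (align 4); @4: a [4B, align 4] → 8; @8: e [2B, align 2] → 10; +2 tail pad (align 4); size 12, align 4
@0: m2 [4B, align 4] → 4
@4: m5 [7B, align 1] → 11
@11: m6 [1B, align 1] → 12
@12: m15 [12B, align 4] → 24
@24: m14 [2B, align 2] → 26
+2 pad (align 4)
@28: h [4B, align 4] → 32
@32: m4 [8B, align 8] → 40
@40: m3 [9B, align 1] → 49
+7 tail pad (align 8)
size 56, align 8
— Frame2 —
@0: m4 [8B, align 8] → 8
@8: m15 [12B, align 4] → 20
@20: m2 [4B, align 4] → 24
@24: h [4B, align 4] → 28
@28: m14 [2B, align 2] → 30
@30: m3 [9B, align 1] → 39
@39: m5 [7B, align 1] → 46
@46: m6 [1B, align 1] → 47
+1 tail pad (align 8)
size 48, align 8
56 − 48 = 8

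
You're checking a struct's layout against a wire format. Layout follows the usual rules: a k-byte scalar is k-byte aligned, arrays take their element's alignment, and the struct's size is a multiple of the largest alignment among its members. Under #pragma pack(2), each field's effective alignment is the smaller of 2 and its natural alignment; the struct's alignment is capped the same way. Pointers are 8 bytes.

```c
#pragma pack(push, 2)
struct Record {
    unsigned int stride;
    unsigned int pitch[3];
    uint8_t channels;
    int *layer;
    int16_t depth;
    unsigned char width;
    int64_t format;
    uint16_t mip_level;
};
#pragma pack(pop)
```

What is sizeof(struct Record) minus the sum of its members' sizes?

2

@0: stride [4B, align 2] → 4
@4: pitch [12B, align 2] → 16
@16: channels [1B, align 1] → 17
+1 pad (align 2)
@18: layer [8B, align 2] → 26
@26: depth [2B, align 2] → 28
@28: width [1B, align 1] → 29
+1 pad (align 2)
@30: format [8B, align 2] → 38
@38: mip_level [2B, align 2] → 40
size 40, align 2
data bytes 38, size 40 → padding 2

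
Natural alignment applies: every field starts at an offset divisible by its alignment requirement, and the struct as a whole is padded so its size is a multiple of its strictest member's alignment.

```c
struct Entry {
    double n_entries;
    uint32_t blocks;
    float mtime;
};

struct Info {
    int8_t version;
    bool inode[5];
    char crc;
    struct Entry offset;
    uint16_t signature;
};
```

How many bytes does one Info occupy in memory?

Entry: @0: n_entries [8B, align 8] → 8; @8: blocks [4B, align 4] → 12; @12: mtime [4B, align 4] → 16; size 16, align 8
@0: version [1B, align 1] → 1
@1: inode [5B, align 1] → 6
@6: crc [1B, align 1] → 7
+1 pad (align 8)
@8: offset [16B, align 8] → 24
@24: signature [2B, align 2] → 26
+6 tail pad (align 8)
size 32, align 8

32 bytes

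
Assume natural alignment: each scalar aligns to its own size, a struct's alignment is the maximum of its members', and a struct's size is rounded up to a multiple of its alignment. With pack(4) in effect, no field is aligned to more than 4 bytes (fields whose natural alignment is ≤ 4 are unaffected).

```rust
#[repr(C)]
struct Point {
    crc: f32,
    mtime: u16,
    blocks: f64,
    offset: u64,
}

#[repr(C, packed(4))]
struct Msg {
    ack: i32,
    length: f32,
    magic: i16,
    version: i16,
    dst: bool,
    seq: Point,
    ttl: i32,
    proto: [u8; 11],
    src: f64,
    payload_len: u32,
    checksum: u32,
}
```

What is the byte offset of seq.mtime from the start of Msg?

Point: 0..4  crc  (4B, 4-aligned); 4..6  mtime  (2B, 2-aligned); 6..8  -- padding (2B); 8..16  blocks  (8B, 8-aligned); 16..24  offset  (8B, 8-aligned); sizeof = 24, alignof = 8
0..4  ack  (4B, 4-aligned)
4..8  length  (4B, 4-aligned)
8..10  magic  (2B, 2-aligned)
10..12  version  (2B, 2-aligned)
12..13  dst  (1B, 1-aligned)
13..16  -- padding (3B)
16..40  seq  (24B, 4-aligned)
within Point: mtime at 4
16 + 4 = 20

20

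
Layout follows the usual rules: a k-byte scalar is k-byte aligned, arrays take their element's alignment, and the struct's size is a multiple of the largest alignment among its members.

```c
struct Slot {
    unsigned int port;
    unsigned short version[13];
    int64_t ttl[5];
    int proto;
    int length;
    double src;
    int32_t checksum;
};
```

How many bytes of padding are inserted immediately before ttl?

0..4  port  (4B, 4-aligned)
4..30  version  (26B, 2-aligned)
30..32  -- padding (2B)
32..72  ttl  (40B, 8-aligned)

2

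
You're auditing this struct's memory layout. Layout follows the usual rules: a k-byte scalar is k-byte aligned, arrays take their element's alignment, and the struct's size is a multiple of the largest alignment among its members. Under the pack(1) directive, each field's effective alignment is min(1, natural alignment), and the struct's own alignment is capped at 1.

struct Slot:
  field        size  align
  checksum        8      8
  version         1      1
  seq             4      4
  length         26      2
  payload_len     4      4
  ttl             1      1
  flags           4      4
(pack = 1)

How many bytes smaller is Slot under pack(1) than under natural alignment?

natural layout:
  checksum at 0 (size 8, align 8) → ends 8
  version at 8 (size 1, align 1) → ends 9
  pad 3 to align 4 for seq
  seq at 12 (size 4, align 4) → ends 16
  length at 16 (size 26, align 2) → ends 42
  pad 2 to align 4 for payload_len
  payload_len at 44 (size 4, align 4) → ends 48
  ttl at 48 (size 1, align 1) → ends 49
  pad 3 to align 4 for flags
  flags at 52 (size 4, align 4) → ends 56
  total 56 bytes, alignment 8
packed(1) layout:
  checksum at 0 (size 8, align 1) → ends 8
  version at 8 (size 1, align 1) → ends 9
  seq at 9 (size 4, align 1) → ends 13
  length at 13 (size 26, align 1) → ends 39
  payload_len at 39 (size 4, align 1) → ends 43
  ttl at 43 (size 1, align 1) → ends 44
  flags at 44 (size 4, align 1) → ends 48
  total 48 bytes, alignment 1
56 − 48 = 8

8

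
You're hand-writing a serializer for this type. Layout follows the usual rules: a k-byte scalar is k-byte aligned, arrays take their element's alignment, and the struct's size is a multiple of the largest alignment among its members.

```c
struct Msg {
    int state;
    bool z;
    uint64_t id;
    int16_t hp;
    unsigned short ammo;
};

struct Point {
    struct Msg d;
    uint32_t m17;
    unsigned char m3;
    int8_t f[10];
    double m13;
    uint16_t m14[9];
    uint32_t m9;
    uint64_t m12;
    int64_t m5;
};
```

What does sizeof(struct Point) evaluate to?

Msg: 0..4  state  (4B, 4-aligned); 4..5  z  (1B, 1-aligned); 5..8  -- padding (3B); 8..16  id  (8B, 8-aligned); 16..18  hp  (2B, 2-aligned); 18..20  ammo  (2B, 2-aligned); 20..24  -- tail padding (4B); sizeof = 24, alignof = 8
0..24  d  (24B, 8-aligned)
24..28  m17  (4B, 4-aligned)
28..29  m3  (1B, 1-aligned)
29..39  f  (10B, 1-aligned)
39..40  -- padding (1B)
40..48  m13  (8B, 8-aligned)
48..66  m14  (18B, 2-aligned)
66..68  -- padding (2B)
68..72  m9  (4B, 4-aligned)
72..80  m12  (8B, 8-aligned)
80..88  m5  (8B, 8-aligned)
sizeof = 88, alignof = 8

88 bytes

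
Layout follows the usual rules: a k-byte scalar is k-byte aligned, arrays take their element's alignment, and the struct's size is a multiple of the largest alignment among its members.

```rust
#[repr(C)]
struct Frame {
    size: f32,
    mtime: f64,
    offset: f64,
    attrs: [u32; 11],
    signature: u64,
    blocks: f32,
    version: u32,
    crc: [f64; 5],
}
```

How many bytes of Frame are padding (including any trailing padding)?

@0: size [4B, align 4] → 4
+4 pad (align 8)
@8: mtime [8B, align 8] → 16
@16: offset [8B, align 8] → 24
@24: attrs [44B, align 4] → 68
+4 pad (align 8)
@72: signature [8B, align 8] → 80
@80: blocks [4B, align 4] → 84
@84: version [4B, align 4] → 88
@88: crc [40B, align 8] → 128
size 128, align 8
data bytes 120, size 128 → padding 8

8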